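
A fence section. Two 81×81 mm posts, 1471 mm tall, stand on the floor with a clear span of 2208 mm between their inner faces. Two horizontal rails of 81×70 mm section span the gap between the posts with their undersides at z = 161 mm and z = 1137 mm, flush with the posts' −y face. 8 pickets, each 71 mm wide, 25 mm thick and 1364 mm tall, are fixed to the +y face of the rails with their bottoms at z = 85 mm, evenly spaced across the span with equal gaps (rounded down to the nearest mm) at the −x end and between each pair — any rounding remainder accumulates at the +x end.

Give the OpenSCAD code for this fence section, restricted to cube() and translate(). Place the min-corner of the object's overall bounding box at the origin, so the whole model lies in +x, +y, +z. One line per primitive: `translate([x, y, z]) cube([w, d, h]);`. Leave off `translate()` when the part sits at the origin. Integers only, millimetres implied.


cube([81, 81, 1471]);
translate([2289, 0, 0]) cube([81, 81, 1471]);
translate([81, 0, 161]) cube([2208, 81, 70]);
translate([81, 0, 1137]) cube([2208, 81, 70]);
translate([263, 81, 85]) cube([71, 25, 1364]);
translate([516, 81, 85]) cube([71, 25, 1364]);
translate([769, 81, 85]) cube([71, 25, 1364]);
translate([1022, 81, 85]) cube([71, 25, 1364]);
translate([1275, 81, 85]) cube([71, 25, 1364]);
translate([1528, 81, 85]) cube([71, 25, 1364]);
translate([1781, 81, 85]) cube([71, 25, 1364]);
translate([2034, 81, 85]) cube([71, 25, 1364]);


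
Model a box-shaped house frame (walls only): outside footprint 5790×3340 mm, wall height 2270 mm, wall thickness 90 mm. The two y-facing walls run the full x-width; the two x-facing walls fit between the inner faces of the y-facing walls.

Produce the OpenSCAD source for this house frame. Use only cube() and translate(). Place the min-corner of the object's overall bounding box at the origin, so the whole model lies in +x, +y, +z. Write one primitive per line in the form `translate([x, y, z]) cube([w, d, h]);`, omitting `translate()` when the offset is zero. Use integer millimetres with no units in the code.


cube([5790, 90, 2270]);
translate([0, 3250, 0]) cube([5790, 90, 2270]);
translate([0, 90, 0]) cube([90, 3160, 2270]);
translate([5700, 90, 0]) cube([90, 3160, 2270]);


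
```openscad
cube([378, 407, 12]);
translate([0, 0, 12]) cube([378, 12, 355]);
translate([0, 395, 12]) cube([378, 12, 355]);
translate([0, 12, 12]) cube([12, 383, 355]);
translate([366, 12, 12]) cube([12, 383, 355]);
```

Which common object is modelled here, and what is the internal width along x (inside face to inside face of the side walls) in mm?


An open box. The internal width is 354 mm.

A 378×407 base slab with four walls standing on it — an open box. The base is 378 mm wide and the walls are 12 mm thick, so the internal width is 378 − 2 × 12 = 354 mm.


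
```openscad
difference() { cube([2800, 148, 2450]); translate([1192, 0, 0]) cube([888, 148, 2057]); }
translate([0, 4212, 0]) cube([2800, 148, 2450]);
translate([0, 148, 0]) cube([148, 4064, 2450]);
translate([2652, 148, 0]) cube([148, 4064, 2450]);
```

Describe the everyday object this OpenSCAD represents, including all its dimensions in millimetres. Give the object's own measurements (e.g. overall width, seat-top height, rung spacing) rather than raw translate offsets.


A single room: four walls, each 2450 mm tall and 148 mm thick, enclosing an outside footprint 2800×4360 mm (x × y), no floor or roof. The front and back walls (−y and +y sides) run the full x-width; the side walls fit between their inner faces. A door opening 888 mm wide and 2057 mm tall is cut through the front wall from the floor up, its −x edge 1192 mm from the wall's −x end.


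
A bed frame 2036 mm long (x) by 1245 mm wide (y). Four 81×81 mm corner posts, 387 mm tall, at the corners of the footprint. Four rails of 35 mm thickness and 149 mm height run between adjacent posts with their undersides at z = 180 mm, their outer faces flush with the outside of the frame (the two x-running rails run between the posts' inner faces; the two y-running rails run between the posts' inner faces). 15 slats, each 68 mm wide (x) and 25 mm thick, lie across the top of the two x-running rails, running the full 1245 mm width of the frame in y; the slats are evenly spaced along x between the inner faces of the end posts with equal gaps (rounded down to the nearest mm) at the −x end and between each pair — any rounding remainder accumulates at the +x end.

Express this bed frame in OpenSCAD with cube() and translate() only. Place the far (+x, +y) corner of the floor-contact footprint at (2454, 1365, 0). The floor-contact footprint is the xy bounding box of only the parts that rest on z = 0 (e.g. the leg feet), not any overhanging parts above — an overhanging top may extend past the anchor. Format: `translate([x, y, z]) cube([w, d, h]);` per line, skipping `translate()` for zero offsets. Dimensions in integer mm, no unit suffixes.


// slat z = rail_z + rail_h = 180 + 149 = 329
// slat gap = ⌊(1874 − 15·68) / 16⌋ = 53
translate([418, 120, 0]) cube([81, 81, 387]);
translate([418, 1284, 0]) cube([81, 81, 387]);
translate([2373, 120, 0]) cube([81, 81, 387]);
translate([2373, 1284, 0]) cube([81, 81, 387]);
translate([499, 120, 180]) cube([1874, 35, 149]);
translate([499, 1330, 180]) cube([1874, 35, 149]);
translate([418, 201, 180]) cube([35, 1083, 149]);
translate([2419, 201, 180]) cube([35, 1083, 149]);
translate([552, 120, 329]) cube([68, 1245, 25]);
translate([673, 120, 329]) cube([68, 1245, 25]);
translate([794, 120, 329]) cube([68, 1245, 25]);
translate([915, 120, 329]) cube([68, 1245, 25]);
translate([1036, 120, 329]) cube([68, 1245, 25]);
translate([1157, 120, 329]) cube([68, 1245, 25]);
translate([1278, 120, 329]) cube([68, 1245, 25]);
translate([1399, 120, 329]) cube([68, 1245, 25]);
translate([1520, 120, 329]) cube([68, 1245, 25]);
translate([1641, 120, 329]) cube([68, 1245, 25]);
translate([1762, 120, 329]) cube([68, 1245, 25]);
translate([1883, 120, 329]) cube([68, 1245, 25]);
translate([2004, 120, 329]) cube([68, 1245, 25]);
translate([2125, 120, 329]) cube([68, 1245, 25]);
translate([2246, 120, 329]) cube([68, 1245, 25]);


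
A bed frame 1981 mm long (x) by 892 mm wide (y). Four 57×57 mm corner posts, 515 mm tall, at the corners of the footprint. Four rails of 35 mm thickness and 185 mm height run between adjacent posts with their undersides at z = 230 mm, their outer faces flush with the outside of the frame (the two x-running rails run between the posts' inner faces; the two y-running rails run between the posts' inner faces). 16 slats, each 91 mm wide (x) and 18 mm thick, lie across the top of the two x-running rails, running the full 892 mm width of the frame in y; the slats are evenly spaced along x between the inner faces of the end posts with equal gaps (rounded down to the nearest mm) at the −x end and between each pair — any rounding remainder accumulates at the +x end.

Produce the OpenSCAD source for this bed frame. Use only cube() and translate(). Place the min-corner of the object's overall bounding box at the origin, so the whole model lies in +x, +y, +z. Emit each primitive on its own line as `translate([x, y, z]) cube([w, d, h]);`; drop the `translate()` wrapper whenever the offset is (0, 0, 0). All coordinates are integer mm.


cube([57, 57, 515]);
translate([0, 835, 0]) cube([57, 57, 515]);
translate([1924, 0, 0]) cube([57, 57, 515]);
translate([1924, 835, 0]) cube([57, 57, 515]);
translate([57, 0, 230]) cube([1867, 35, 185]);
translate([57, 857, 230]) cube([1867, 35, 185]);
translate([0, 57, 230]) cube([35, 778, 185]);
translate([1946, 57, 230]) cube([35, 778, 185]);
translate([81, 0, 415]) cube([91, 892, 18]);
translate([196, 0, 415]) cube([91, 892, 18]);
translate([311, 0, 415]) cube([91, 892, 18]);
translate([426, 0, 415]) cube([91, 892, 18]);
translate([541, 0, 415]) cube([91, 892, 18]);
translate([656, 0, 415]) cube([91, 892, 18]);
translate([771, 0, 415]) cube([91, 892, 18]);
translate([886, 0, 415]) cube([91, 892, 18]);
translate([1001, 0, 415]) cube([91, 892, 18]);
translate([1116, 0, 415]) cube([91, 892, 18]);
translate([1231, 0, 415]) cube([91, 892, 18]);
translate([1346, 0, 415]) cube([91, 892, 18]);
translate([1461, 0, 415]) cube([91, 892, 18]);
translate([1576, 0, 415]) cube([91, 892, 18]);
translate([1691, 0, 415]) cube([91, 892, 18]);
translate([1806, 0, 415]) cube([91, 892, 18]);


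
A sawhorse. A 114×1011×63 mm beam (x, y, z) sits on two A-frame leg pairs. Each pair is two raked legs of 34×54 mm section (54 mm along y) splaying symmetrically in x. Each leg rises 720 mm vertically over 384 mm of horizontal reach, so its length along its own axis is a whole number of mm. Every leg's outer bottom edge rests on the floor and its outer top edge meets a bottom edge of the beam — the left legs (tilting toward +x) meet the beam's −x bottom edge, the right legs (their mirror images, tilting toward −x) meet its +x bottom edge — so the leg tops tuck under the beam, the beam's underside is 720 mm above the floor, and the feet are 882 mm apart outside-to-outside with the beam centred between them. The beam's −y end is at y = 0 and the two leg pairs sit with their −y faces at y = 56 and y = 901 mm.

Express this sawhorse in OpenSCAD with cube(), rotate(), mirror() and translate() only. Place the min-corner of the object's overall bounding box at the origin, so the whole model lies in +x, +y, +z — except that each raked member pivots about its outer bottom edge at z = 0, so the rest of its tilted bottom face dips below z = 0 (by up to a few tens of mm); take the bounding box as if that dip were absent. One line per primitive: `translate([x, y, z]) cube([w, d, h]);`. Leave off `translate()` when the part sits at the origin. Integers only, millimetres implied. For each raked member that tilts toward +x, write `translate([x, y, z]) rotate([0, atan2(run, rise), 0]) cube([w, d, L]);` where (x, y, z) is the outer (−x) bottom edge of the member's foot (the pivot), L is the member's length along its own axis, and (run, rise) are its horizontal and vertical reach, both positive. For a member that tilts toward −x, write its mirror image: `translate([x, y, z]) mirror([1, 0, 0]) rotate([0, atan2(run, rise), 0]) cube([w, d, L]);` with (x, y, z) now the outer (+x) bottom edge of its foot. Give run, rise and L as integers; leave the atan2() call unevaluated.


translate([384, 0, 720]) cube([114, 1011, 63]);
translate([0, 56, 0]) rotate([0, atan2(384, 720), 0]) cube([34, 54, 816]);
translate([882, 56, 0]) mirror([1, 0, 0]) rotate([0, atan2(384, 720), 0]) cube([34, 54, 816]);
translate([0, 901, 0]) rotate([0, atan2(384, 720), 0]) cube([34, 54, 816]);
translate([882, 901, 0]) mirror([1, 0, 0]) rotate([0, atan2(384, 720), 0]) cube([34, 54, 816]);


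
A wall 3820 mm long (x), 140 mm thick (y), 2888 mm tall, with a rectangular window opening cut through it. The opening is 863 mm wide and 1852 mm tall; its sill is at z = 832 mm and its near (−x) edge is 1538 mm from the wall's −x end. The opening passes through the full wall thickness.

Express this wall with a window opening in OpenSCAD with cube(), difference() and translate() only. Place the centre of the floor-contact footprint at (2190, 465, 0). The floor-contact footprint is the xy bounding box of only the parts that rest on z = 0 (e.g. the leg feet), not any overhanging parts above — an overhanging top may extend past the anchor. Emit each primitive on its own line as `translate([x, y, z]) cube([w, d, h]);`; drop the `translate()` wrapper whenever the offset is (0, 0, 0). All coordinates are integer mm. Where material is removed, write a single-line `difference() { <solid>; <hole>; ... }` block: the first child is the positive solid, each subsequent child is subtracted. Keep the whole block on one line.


difference() { translate([280, 395, 0]) cube([3820, 140, 2888]); translate([1818, 395, 832]) cube([863, 140, 1852]); }


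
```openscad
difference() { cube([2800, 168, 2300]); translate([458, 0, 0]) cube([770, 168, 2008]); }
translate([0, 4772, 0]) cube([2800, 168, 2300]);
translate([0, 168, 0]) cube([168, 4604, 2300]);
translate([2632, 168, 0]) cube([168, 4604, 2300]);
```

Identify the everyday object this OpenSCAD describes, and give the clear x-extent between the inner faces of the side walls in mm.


A single room. The interior width is 2464 mm.

Four walls enclosing a rectangle with a door in the front wall — a room. Outside width 2800 minus two 168 mm walls gives 2464 mm.


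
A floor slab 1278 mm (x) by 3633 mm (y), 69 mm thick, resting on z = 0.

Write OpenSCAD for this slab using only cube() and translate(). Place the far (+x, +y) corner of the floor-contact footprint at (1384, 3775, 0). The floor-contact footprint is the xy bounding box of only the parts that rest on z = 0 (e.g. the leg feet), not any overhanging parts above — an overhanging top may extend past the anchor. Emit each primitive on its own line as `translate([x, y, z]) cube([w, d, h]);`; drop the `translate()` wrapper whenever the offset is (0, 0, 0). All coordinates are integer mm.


translate([106, 142, 0]) cube([1278, 3633, 69]);


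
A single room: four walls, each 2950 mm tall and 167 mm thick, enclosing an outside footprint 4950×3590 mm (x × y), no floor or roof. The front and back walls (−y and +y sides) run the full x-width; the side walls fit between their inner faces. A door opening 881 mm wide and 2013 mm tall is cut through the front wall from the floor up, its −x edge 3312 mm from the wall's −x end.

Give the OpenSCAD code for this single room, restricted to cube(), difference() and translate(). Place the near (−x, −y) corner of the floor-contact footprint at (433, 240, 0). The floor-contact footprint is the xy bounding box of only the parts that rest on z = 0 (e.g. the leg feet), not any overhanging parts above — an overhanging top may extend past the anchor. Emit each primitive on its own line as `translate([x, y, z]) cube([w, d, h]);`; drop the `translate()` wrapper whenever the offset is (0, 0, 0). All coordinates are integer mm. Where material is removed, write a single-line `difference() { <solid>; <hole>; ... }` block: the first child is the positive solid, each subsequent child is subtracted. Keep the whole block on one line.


difference() { translate([433, 240, 0]) cube([4950, 167, 2950]); translate([3745, 240, 0]) cube([881, 167, 2013]); }
translate([433, 3663, 0]) cube([4950, 167, 2950]);
translate([433, 407, 0]) cube([167, 3256, 2950]);
translate([5216, 407, 0]) cube([167, 3256, 2950]);


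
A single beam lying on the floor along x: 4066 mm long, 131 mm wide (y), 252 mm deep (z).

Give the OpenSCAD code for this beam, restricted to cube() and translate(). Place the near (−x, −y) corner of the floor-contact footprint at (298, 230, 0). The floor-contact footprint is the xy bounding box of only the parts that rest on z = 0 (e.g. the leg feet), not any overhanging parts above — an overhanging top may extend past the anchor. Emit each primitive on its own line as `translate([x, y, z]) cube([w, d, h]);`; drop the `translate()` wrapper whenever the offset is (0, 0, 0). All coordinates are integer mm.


translate([298, 230, 0]) cube([4066, 131, 252]);


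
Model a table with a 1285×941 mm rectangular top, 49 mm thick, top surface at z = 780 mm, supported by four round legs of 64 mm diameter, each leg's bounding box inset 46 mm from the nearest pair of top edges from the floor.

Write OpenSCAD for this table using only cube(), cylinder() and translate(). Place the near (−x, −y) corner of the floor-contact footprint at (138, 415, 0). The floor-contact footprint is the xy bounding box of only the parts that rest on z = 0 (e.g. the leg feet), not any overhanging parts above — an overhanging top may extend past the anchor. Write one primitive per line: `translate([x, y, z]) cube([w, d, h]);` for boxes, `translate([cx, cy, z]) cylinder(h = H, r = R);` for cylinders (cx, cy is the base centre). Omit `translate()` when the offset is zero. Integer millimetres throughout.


// leg_h = 780 - 49 = 731
translate([92, 369, 731]) cube([1285, 941, 49]);
translate([170, 447, 0]) cylinder(h = 731, r = 32);
translate([1299, 447, 0]) cylinder(h = 731, r = 32);
translate([170, 1232, 0]) cylinder(h = 731, r = 32);
translate([1299, 1232, 0]) cylinder(h = 731, r = 32);


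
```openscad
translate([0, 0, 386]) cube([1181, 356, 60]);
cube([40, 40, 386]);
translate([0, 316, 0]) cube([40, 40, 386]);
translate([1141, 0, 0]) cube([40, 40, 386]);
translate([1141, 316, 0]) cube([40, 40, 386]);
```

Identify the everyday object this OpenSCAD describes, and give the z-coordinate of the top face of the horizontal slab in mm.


A bench. The seat-top height is 446 mm.

A long slab on four corner posts — a bench. The slab sits at z = 386 with thickness 60, so the top is 386 + 60 = 446 mm.


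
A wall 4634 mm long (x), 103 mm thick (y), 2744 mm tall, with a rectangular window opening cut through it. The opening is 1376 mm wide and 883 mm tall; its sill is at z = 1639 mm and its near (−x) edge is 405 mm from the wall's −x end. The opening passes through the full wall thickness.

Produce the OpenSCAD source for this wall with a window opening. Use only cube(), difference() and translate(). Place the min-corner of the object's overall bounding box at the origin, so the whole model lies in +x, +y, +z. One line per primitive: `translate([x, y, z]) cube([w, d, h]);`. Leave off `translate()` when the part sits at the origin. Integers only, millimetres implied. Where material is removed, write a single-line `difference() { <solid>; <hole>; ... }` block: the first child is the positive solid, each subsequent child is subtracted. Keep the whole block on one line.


difference() { cube([4634, 103, 2744]); translate([405, 0, 1639]) cube([1376, 103, 883]); }


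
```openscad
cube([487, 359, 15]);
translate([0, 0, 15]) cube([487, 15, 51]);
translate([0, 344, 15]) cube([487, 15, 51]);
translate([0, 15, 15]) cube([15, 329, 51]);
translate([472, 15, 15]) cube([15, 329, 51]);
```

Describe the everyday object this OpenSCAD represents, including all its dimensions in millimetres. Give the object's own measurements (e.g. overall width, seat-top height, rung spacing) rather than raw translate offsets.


An open-topped rectangular box: outside dimensions 487×359×66 mm, with a uniform wall and base thickness of 15 mm. The base is a full 487×359 slab on the floor; four walls sit on top of the base. The front and back walls (the −y and +y sides) span the full width; the two side walls fit between them.


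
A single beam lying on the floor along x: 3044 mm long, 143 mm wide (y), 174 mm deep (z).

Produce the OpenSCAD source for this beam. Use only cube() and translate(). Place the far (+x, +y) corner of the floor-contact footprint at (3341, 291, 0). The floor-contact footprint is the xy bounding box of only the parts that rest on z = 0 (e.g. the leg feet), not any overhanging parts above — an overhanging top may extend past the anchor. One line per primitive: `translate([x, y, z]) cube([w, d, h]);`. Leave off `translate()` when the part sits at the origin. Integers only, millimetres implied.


translate([297, 148, 0]) cube([3044, 143, 174]);


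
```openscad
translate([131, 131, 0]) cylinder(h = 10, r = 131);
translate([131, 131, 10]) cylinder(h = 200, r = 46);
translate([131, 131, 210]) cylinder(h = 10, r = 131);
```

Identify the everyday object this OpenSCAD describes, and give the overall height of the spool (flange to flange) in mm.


A spool. The overall height is 220 mm.

Three coaxial cylinders, large–small–large — a spool. Two 10 mm flanges and a 200 mm core give 10 + 200 + 10 = 220 mm.


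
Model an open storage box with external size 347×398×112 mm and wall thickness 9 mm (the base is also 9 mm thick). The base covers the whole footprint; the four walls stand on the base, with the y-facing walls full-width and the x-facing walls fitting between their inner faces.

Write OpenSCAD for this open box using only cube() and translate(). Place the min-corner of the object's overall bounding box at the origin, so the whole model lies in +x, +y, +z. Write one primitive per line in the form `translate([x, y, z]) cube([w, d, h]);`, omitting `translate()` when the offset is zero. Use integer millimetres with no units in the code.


cube([347, 398, 9]);
translate([0, 0, 9]) cube([347, 9, 103]);
translate([0, 389, 9]) cube([347, 9, 103]);
translate([0, 9, 9]) cube([9, 380, 103]);
translate([338, 9, 9]) cube([9, 380, 103]);


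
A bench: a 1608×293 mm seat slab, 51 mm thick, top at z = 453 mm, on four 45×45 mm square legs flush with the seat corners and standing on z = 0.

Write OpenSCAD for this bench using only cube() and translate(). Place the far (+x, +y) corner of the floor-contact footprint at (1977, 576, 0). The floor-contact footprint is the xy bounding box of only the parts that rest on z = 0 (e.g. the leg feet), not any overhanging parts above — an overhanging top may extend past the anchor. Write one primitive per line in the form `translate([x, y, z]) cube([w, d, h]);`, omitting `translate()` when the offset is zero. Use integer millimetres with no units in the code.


// leg_h = 453 − 51 = 402
translate([369, 283, 402]) cube([1608, 293, 51]);
translate([369, 283, 0]) cube([45, 45, 402]);
translate([369, 531, 0]) cube([45, 45, 402]);
translate([1932, 283, 0]) cube([45, 45, 402]);
translate([1932, 531, 0]) cube([45, 45, 402]);


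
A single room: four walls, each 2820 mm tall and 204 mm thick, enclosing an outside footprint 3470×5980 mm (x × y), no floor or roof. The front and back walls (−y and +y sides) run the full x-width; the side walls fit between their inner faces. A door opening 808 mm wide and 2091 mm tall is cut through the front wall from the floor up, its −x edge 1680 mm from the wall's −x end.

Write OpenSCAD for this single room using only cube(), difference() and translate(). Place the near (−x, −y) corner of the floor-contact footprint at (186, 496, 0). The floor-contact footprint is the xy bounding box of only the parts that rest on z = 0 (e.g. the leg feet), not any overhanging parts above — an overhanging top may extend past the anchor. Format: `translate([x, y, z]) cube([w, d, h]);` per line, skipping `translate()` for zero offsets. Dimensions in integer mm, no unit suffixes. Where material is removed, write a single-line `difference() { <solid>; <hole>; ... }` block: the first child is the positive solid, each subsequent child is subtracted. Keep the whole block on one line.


difference() { translate([186, 496, 0]) cube([3470, 204, 2820]); translate([1866, 496, 0]) cube([808, 204, 2091]); }
translate([186, 6272, 0]) cube([3470, 204, 2820]);
translate([186, 700, 0]) cube([204, 5572, 2820]);
translate([3452, 700, 0]) cube([204, 5572, 2820]);


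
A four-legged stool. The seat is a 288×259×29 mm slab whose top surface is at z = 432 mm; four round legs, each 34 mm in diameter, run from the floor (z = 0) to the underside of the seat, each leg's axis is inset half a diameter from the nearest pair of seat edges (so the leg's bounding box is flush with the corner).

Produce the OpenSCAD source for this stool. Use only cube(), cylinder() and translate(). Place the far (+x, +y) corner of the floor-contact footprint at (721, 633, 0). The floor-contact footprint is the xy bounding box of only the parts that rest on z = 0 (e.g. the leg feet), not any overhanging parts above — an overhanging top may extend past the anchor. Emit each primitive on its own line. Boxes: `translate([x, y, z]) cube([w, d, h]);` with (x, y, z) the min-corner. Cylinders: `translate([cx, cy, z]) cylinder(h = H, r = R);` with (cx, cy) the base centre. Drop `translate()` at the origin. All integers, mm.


translate([433, 374, 403]) cube([288, 259, 29]);
translate([450, 391, 0]) cylinder(h = 403, r = 17);
translate([704, 391, 0]) cylinder(h = 403, r = 17);
translate([450, 616, 0]) cylinder(h = 403, r = 17);
translate([704, 616, 0]) cylinder(h = 403, r = 17);


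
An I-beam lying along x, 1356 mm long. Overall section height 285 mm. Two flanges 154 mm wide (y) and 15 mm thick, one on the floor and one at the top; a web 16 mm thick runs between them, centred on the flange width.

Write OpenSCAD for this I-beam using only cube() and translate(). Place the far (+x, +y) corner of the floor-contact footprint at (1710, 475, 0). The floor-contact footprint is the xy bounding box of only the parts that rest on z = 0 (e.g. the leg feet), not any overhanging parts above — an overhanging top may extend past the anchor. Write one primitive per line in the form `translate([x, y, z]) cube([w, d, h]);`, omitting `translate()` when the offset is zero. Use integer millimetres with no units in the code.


translate([354, 321, 0]) cube([1356, 154, 15]);
translate([354, 390, 15]) cube([1356, 16, 255]);
translate([354, 321, 270]) cube([1356, 154, 15]);


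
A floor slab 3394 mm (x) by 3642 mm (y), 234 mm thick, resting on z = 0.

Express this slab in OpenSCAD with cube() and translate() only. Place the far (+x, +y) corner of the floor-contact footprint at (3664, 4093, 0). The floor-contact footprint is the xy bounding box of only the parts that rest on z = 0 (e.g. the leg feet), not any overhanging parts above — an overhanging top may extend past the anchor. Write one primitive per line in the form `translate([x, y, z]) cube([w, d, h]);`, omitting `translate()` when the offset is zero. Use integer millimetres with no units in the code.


translate([270, 451, 0]) cube([3394, 3642, 234]);


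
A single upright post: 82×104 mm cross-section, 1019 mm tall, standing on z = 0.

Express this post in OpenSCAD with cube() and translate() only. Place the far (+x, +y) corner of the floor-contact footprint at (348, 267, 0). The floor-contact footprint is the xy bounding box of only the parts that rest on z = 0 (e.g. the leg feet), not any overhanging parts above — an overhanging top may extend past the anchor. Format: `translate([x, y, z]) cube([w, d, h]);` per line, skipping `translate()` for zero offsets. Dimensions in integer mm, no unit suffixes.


translate([266, 163, 0]) cube([82, 104, 1019]);


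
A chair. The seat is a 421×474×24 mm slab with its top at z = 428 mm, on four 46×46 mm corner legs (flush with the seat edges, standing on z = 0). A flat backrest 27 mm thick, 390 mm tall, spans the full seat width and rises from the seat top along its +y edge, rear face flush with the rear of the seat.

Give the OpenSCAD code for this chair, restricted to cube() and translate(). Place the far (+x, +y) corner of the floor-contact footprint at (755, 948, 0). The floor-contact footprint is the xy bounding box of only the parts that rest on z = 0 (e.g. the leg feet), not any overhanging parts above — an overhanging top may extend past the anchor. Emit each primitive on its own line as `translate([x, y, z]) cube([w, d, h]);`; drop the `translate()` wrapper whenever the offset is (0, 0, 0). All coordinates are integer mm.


// leg_h = 428 - 24 = 404
translate([334, 474, 404]) cube([421, 474, 24]);
translate([334, 474, 0]) cube([46, 46, 404]);
translate([709, 474, 0]) cube([46, 46, 404]);
translate([334, 902, 0]) cube([46, 46, 404]);
translate([709, 902, 0]) cube([46, 46, 404]);
translate([334, 921, 428]) cube([421, 27, 390]);


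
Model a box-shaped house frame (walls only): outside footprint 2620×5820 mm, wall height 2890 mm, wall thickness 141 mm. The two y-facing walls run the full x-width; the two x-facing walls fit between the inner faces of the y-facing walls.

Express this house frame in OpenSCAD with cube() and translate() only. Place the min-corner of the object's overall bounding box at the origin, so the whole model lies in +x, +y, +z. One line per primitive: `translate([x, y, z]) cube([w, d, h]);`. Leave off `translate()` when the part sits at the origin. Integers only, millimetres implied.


cube([2620, 141, 2890]);
translate([0, 5679, 0]) cube([2620, 141, 2890]);
translate([0, 141, 0]) cube([141, 5538, 2890]);
translate([2479, 141, 0]) cube([141, 5538, 2890]);


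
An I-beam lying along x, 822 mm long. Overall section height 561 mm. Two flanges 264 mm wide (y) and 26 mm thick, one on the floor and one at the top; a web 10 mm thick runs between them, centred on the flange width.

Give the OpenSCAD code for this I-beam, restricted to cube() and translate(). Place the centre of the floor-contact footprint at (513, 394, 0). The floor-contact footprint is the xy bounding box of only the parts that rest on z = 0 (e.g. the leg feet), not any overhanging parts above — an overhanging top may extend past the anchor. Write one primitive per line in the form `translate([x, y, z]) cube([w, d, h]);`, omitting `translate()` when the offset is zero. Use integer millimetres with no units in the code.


translate([102, 262, 0]) cube([822, 264, 26]);
translate([102, 389, 26]) cube([822, 10, 509]);
translate([102, 262, 535]) cube([822, 264, 26]);


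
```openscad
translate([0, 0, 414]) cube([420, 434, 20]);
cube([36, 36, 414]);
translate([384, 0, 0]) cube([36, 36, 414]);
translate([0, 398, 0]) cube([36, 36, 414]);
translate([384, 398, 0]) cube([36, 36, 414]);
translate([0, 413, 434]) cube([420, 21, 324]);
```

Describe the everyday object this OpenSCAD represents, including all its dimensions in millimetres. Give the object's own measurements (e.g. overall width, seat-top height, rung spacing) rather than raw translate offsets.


A chair. The seat is a 420×434×20 mm slab with its top at z = 434 mm, on four 36×36 mm corner legs (flush with the seat edges, standing on z = 0). A flat backrest 21 mm thick, 324 mm tall, spans the full seat width and rises from the seat top along its +y edge, rear face flush with the rear of the seat.


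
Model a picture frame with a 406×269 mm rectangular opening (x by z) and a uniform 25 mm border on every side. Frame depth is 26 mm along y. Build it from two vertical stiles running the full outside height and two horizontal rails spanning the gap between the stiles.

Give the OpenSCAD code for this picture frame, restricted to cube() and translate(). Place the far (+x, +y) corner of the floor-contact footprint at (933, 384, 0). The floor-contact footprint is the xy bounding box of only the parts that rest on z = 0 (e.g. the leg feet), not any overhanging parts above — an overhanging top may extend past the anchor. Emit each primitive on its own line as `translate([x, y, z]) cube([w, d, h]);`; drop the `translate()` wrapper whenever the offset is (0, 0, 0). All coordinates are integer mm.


translate([477, 358, 0]) cube([25, 26, 319]);
translate([908, 358, 0]) cube([25, 26, 319]);
translate([502, 358, 0]) cube([406, 26, 25]);
translate([502, 358, 294]) cube([406, 26, 25]);


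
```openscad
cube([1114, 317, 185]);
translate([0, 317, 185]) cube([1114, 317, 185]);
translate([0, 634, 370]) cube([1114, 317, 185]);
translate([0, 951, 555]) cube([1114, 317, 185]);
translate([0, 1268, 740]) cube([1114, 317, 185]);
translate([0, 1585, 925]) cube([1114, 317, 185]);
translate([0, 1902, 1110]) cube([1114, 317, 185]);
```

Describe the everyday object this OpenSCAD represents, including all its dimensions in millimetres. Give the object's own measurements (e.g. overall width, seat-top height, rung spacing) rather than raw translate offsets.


A straight staircase of 7 solid steps. Each step is 1114 mm wide (x), 317 mm deep (y, the going) and 185 mm tall (the rise). The first step rests on the floor; each subsequent step sits one going further in +y and one rise higher in +z, directly behind and above the previous step with no overlap.


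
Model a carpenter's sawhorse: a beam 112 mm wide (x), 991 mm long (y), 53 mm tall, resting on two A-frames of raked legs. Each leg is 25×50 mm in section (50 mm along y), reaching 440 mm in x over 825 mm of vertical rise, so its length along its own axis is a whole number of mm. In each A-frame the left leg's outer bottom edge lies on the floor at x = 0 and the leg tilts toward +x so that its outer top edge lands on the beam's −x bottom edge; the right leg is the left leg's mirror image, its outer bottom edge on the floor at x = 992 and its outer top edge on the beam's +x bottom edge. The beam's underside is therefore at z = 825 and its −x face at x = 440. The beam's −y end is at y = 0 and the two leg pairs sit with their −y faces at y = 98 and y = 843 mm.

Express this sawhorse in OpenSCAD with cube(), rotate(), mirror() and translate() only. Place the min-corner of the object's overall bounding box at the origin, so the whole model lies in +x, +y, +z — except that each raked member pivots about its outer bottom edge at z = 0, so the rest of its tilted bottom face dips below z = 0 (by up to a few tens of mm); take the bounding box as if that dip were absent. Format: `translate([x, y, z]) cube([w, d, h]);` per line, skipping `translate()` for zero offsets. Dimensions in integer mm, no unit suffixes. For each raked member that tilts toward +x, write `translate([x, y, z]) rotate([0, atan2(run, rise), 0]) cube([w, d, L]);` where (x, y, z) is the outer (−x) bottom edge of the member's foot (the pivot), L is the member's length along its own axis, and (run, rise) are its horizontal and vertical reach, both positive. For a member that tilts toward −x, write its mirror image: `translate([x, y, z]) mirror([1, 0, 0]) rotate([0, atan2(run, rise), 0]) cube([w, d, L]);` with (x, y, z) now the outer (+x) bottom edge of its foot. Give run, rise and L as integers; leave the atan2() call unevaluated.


translate([440, 0, 825]) cube([112, 991, 53]);
translate([0, 98, 0]) rotate([0, atan2(440, 825), 0]) cube([25, 50, 935]);
translate([992, 98, 0]) mirror([1, 0, 0]) rotate([0, atan2(440, 825), 0]) cube([25, 50, 935]);
translate([0, 843, 0]) rotate([0, atan2(440, 825), 0]) cube([25, 50, 935]);
translate([992, 843, 0]) mirror([1, 0, 0]) rotate([0, atan2(440, 825), 0]) cube([25, 50, 935]);


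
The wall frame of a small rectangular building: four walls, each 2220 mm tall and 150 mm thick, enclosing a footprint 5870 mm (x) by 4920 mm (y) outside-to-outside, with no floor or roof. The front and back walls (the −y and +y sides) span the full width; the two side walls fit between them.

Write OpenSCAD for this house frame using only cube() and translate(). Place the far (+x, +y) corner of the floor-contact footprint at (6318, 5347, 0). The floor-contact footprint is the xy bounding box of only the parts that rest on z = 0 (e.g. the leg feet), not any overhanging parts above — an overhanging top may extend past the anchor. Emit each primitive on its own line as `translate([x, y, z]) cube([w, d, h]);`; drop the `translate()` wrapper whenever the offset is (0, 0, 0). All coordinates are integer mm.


translate([448, 427, 0]) cube([5870, 150, 2220]);
translate([448, 5197, 0]) cube([5870, 150, 2220]);
translate([448, 577, 0]) cube([150, 4620, 2220]);
translate([6168, 577, 0]) cube([150, 4620, 2220]);


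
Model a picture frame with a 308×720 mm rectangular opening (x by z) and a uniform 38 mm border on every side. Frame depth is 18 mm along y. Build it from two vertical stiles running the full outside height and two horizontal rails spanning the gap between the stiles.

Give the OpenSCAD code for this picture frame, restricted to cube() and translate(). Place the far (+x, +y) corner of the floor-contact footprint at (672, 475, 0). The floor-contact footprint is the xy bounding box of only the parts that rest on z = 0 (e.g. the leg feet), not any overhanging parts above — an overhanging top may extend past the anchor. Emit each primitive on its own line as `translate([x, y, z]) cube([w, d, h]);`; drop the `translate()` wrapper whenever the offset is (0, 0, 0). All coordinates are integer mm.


translate([288, 457, 0]) cube([38, 18, 796]);
translate([634, 457, 0]) cube([38, 18, 796]);
translate([326, 457, 0]) cube([308, 18, 38]);
translate([326, 457, 758]) cube([308, 18, 38]);


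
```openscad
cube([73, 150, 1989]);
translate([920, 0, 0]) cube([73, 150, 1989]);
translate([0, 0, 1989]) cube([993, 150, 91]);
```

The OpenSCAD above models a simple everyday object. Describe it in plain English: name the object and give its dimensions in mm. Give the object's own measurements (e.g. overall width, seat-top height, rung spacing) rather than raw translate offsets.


A door frame. The clear opening is 847 mm wide and 1989 mm high. Two 73 mm wide jambs, 150 mm deep, stand either side of the opening from the floor to the top of the opening. A 91 mm thick head sits across the top of both jambs, spanning the full outside width of the frame.


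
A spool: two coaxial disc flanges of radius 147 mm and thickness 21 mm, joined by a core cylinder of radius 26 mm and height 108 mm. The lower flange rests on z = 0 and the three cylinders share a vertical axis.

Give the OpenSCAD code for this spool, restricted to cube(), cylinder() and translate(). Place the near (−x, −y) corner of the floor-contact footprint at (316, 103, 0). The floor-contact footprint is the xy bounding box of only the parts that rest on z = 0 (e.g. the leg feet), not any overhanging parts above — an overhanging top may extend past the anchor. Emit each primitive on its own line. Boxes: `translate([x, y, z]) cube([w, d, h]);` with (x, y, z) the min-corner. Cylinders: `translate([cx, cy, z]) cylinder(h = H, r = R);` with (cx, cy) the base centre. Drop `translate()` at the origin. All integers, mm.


translate([463, 250, 0]) cylinder(h = 21, r = 147);
translate([463, 250, 21]) cylinder(h = 108, r = 26);
translate([463, 250, 129]) cylinder(h = 21, r = 147);


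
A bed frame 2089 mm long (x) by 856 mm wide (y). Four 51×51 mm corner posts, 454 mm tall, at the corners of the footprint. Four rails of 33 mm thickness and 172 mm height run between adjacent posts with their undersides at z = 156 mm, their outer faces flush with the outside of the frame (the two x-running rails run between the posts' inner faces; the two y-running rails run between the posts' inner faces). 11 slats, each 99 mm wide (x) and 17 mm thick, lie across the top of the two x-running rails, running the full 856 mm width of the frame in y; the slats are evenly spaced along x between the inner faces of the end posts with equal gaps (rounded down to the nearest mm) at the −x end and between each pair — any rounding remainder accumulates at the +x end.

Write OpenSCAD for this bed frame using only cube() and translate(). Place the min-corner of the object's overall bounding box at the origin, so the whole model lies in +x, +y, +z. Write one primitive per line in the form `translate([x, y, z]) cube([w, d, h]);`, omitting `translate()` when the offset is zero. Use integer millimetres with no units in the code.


cube([51, 51, 454]);
translate([0, 805, 0]) cube([51, 51, 454]);
translate([2038, 0, 0]) cube([51, 51, 454]);
translate([2038, 805, 0]) cube([51, 51, 454]);
translate([51, 0, 156]) cube([1987, 33, 172]);
translate([51, 823, 156]) cube([1987, 33, 172]);
translate([0, 51, 156]) cube([33, 754, 172]);
translate([2056, 51, 156]) cube([33, 754, 172]);
translate([125, 0, 328]) cube([99, 856, 17]);
translate([298, 0, 328]) cube([99, 856, 17]);
translate([471, 0, 328]) cube([99, 856, 17]);
translate([644, 0, 328]) cube([99, 856, 17]);
translate([817, 0, 328]) cube([99, 856, 17]);
translate([990, 0, 328]) cube([99, 856, 17]);
translate([1163, 0, 328]) cube([99, 856, 17]);
translate([1336, 0, 328]) cube([99, 856, 17]);
translate([1509, 0, 328]) cube([99, 856, 17]);
translate([1682, 0, 328]) cube([99, 856, 17]);
translate([1855, 0, 328]) cube([99, 856, 17]);


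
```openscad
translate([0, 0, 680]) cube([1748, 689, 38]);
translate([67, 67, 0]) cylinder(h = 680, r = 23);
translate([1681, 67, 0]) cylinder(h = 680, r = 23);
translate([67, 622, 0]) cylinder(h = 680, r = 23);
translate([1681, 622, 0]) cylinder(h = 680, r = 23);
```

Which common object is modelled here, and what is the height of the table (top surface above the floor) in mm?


A table. The table height is 718 mm.

A 1748×689×38 slab sits at z = 680 on four Ø46 mm round legs — a table. The top surface is at 680 + 38 = 718 mm.


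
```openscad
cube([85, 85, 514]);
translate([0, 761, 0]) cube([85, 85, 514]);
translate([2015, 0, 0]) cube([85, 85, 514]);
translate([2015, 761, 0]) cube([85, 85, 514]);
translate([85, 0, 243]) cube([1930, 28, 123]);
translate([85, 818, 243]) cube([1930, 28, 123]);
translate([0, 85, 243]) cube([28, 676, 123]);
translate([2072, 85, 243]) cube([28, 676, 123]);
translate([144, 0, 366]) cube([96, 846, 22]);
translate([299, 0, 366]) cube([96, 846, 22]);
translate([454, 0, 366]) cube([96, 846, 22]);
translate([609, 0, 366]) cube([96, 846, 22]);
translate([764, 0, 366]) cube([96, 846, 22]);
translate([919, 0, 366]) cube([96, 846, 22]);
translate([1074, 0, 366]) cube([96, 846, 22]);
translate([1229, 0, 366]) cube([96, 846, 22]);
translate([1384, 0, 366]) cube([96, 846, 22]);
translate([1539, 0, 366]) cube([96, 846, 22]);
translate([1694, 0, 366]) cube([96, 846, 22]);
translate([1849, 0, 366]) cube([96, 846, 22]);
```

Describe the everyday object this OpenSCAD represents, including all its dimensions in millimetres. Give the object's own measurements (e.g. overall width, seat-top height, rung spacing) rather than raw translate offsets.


A bed frame 2100 mm long (x) by 846 mm wide (y). Four 85×85 mm corner posts, 514 mm tall, at the corners of the footprint. Four rails of 28 mm thickness and 123 mm height run between adjacent posts with their undersides at z = 243 mm, their outer faces flush with the outside of the frame (the two x-running rails run between the posts' inner faces; the two y-running rails run between the posts' inner faces). 12 slats, each 96 mm wide (x) and 22 mm thick, lie across the top of the two x-running rails, running the full 846 mm width of the frame in y; along x they sit between the end posts with a 59 mm gap after the −x posts and between neighbouring slats, leaving 70 mm before the +x posts.
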